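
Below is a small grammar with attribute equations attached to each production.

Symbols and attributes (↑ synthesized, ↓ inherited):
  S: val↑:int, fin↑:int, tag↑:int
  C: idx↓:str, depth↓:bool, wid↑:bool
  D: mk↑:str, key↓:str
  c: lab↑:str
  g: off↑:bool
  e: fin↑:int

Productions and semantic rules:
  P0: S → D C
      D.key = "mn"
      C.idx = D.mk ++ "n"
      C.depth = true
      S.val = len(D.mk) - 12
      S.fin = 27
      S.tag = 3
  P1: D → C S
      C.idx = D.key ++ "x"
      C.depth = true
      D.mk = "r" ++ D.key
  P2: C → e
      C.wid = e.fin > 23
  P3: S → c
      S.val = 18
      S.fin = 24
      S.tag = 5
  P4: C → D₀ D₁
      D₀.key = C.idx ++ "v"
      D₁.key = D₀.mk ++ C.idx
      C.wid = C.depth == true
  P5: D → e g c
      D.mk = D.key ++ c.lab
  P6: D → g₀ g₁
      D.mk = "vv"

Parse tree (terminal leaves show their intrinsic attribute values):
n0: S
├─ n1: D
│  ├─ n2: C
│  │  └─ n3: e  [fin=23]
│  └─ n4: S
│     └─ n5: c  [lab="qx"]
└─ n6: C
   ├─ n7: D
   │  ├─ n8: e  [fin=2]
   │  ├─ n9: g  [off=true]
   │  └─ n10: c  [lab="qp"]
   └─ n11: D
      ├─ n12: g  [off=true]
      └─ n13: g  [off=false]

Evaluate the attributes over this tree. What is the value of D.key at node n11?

"rmnnvqprmnn"

1. n1.key = "mn"  ["mn"]
2. n2.idx = "mnx"  [D.key ++ "x"]
3. n2.depth = true  [true]
4. n3.fin = 23  [terminal]
5. n2.wid = false  [e.fin > 23]
6. n5.lab = "qx"  [terminal]
7. n4.val = 18  [18]
8. n4.fin = 24  [24]
9. n4.tag = 5  [5]
10. n1.mk = "rmn"  ["r" ++ D.key]
11. n6.idx = "rmnn"  [D.mk ++ "n"]
12. n6.depth = true  [true]
13. n7.key = "rmnnv"  [C.idx ++ "v"]
14. n8.fin = 2  [terminal]
15. n9.off = true  [terminal]
16. n10.lab = "qp"  [terminal]
17. n7.mk = "rmnnvqp"  [D.key ++ c.lab]
18. n11.key = "rmnnvqprmnn"  [D₀.mk ++ C.idx]
19. n12.off = true  [terminal]
20. n13.off = false  [terminal]
21. n11.mk = "vv"  ["vv"]
22. n6.wid = true  [C.depth == true]
23. n0.val = -9  [len(D.mk) - 12]
24. n0.fin = 27  [27]
25. n0.tag = 3  [3]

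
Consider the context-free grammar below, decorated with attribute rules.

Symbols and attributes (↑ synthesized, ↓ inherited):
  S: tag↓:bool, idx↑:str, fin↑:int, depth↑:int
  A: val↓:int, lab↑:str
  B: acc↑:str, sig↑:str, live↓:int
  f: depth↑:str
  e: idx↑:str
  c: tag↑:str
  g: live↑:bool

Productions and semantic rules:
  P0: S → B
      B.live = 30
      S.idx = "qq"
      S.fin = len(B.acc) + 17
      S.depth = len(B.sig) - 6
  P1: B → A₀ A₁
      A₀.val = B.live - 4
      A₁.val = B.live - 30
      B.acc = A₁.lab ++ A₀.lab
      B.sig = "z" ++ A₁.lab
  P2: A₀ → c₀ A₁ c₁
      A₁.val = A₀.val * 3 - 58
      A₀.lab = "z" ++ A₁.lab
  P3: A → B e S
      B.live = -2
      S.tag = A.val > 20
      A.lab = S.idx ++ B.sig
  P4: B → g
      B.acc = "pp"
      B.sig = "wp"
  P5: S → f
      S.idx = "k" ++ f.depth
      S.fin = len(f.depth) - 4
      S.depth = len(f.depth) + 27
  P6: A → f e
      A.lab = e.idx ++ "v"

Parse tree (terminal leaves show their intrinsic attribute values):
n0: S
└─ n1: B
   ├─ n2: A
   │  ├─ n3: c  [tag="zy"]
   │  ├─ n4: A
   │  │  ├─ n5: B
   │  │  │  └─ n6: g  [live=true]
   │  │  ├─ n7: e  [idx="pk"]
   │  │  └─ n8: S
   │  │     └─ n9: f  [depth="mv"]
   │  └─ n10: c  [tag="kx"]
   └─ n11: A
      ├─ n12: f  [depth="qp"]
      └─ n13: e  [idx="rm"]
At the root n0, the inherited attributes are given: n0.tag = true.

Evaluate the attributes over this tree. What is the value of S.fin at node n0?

26

1. n0.tag = true  [given at root]
2. n1.live = 30  [30]
3. n2.val = 26  [B.live - 4]
4. n3.tag = "zy"  [terminal]
5. n4.val = 20  [A₀.val * 3 - 58]
6. n5.live = -2  [-2]
7. n6.live = true  [terminal]
8. n5.acc = "pp"  ["pp"]
9. n5.sig = "wp"  ["wp"]
10. n7.idx = "pk"  [terminal]
11. n8.tag = false  [A.val > 20]
12. n9.depth = "mv"  [terminal]
13. n8.idx = "kmv"  ["k" ++ f.depth]
14. n8.fin = -2  [len(f.depth) - 4]
15. n8.depth = 29  [len(f.depth) + 27]
16. n4.lab = "kmvwp"  [S.idx ++ B.sig]
17. n10.tag = "kx"  [terminal]
18. n2.lab = "zkmvwp"  ["z" ++ A₁.lab]
19. n11.val = 0  [B.live - 30]
20. n12.depth = "qp"  [terminal]
21. n13.idx = "rm"  [terminal]
22. n11.lab = "rmv"  [e.idx ++ "v"]
23. n1.acc = "rmvzkmvwp"  [A₁.lab ++ A₀.lab]
24. n1.sig = "zrmv"  ["z" ++ A₁.lab]
25. n0.idx = "qq"  ["qq"]
26. n0.fin = 26  [len(B.acc) + 17]
27. n0.depth = -2  [len(B.sig) - 6]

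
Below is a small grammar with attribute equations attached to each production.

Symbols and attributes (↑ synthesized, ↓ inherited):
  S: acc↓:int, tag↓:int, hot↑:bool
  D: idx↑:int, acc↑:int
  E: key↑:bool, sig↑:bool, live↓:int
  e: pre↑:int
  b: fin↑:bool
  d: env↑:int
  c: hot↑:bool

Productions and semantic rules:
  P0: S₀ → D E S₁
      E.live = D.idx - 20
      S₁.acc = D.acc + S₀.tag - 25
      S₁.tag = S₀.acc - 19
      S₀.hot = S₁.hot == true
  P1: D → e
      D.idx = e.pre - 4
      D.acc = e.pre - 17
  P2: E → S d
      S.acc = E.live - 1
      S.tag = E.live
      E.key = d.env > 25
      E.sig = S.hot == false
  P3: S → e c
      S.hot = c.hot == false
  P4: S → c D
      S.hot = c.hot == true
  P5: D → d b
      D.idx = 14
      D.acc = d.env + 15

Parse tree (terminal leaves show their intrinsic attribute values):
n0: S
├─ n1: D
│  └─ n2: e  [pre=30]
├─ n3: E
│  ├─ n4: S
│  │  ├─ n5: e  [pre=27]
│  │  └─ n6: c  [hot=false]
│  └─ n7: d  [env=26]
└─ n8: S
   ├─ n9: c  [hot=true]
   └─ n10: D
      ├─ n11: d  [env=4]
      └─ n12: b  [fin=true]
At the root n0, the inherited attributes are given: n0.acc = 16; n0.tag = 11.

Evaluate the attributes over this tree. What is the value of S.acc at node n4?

1. n0.acc = 16  [given at root]
2. n0.tag = 11  [given at root]
3. n2.pre = 30  [terminal]
4. n1.idx = 26  [e.pre - 4]
5. n1.acc = 13  [e.pre - 17]
6. n3.live = 6  [D.idx - 20]
7. n4.acc = 5  [E.live - 1]
8. n4.tag = 6  [E.live]
9. n5.pre = 27  [terminal]
10. n6.hot = false  [terminal]
11. n4.hot = true  [c.hot == false]
12. n7.env = 26  [terminal]
13. n3.key = true  [d.env > 25]
14. n3.sig = false  [S.hot == false]
15. n8.acc = -1  [D.acc + S₀.tag - 25]
16. n8.tag = -3  [S₀.acc - 19]
17. n9.hot = true  [terminal]
18. n11.env = 4  [terminal]
19. n12.fin = true  [terminal]
20. n10.idx = 14  [14]
21. n10.acc = 19  [d.env + 15]
22. n8.hot = true  [c.hot == true]
23. n0.hot = true  [S₁.hot == true]

5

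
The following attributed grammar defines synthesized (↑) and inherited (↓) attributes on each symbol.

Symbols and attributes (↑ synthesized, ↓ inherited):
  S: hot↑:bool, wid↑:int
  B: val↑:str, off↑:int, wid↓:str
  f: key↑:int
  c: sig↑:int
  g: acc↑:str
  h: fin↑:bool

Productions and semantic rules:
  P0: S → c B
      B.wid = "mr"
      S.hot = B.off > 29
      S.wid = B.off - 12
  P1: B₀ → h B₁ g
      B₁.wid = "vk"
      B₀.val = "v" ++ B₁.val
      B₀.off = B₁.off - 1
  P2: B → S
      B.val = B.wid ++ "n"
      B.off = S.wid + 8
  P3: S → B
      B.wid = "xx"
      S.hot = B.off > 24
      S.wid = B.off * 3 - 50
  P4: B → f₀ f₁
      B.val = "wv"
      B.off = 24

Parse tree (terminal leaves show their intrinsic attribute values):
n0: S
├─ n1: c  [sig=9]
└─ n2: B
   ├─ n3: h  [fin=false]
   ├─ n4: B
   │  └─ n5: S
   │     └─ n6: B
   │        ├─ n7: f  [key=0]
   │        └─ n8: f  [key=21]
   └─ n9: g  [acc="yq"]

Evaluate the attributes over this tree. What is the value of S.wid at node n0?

1. n1.sig = 9  [terminal]
2. n2.wid = "mr"  ["mr"]
3. n3.fin = false  [terminal]
4. n4.wid = "vk"  ["vk"]
5. n6.wid = "xx"  ["xx"]
6. n7.key = 0  [terminal]
7. n8.key = 21  [terminal]
8. n6.val = "wv"  ["wv"]
9. n6.off = 24  [24]
10. n5.hot = false  [B.off > 24]
11. n5.wid = 22  [B.off * 3 - 50]
12. n4.val = "vkn"  [B.wid ++ "n"]
13. n4.off = 30  [S.wid + 8]
14. n9.acc = "yq"  [terminal]
15. n2.val = "vvkn"  ["v" ++ B₁.val]
16. n2.off = 29  [B₁.off - 1]
17. n0.hot = false  [B.off > 29]
18. n0.wid = 17  [B.off - 12]

17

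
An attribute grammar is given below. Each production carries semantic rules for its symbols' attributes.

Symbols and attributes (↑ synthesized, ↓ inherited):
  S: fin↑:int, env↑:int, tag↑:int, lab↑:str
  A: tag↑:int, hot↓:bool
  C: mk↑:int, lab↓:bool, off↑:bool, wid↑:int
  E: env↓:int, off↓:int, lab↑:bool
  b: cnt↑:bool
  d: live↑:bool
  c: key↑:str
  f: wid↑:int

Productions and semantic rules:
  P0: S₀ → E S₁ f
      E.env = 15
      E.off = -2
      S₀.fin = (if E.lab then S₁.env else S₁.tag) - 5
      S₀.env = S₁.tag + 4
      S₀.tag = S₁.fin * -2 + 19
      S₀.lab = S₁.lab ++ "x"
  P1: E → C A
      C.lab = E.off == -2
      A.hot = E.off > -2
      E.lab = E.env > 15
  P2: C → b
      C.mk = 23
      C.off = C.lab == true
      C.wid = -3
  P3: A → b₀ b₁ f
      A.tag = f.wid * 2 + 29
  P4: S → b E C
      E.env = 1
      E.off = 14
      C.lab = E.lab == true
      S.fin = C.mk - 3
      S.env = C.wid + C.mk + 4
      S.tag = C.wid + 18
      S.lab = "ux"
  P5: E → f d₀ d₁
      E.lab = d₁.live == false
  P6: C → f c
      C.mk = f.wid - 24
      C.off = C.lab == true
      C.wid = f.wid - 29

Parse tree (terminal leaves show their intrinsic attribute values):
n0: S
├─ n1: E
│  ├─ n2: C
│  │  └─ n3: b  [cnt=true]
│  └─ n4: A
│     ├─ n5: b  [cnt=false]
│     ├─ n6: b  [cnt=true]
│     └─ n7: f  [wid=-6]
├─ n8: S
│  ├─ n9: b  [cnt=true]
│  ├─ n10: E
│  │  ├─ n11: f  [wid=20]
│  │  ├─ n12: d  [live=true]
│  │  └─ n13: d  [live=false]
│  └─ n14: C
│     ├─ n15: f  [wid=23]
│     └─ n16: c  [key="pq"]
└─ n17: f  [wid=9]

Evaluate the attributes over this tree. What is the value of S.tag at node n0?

27

1. n1.env = 15  [15]
2. n1.off = -2  [-2]
3. n2.lab = true  [E.off == -2]
4. n3.cnt = true  [terminal]
5. n2.mk = 23  [23]
6. n2.off = true  [C.lab == true]
7. n2.wid = -3  [-3]
8. n4.hot = false  [E.off > -2]
9. n5.cnt = false  [terminal]
10. n6.cnt = true  [terminal]
11. n7.wid = -6  [terminal]
12. n4.tag = 17  [f.wid * 2 + 29]
13. n1.lab = false  [E.env > 15]
14. n9.cnt = true  [terminal]
15. n10.env = 1  [1]
16. n10.off = 14  [14]
17. n11.wid = 20  [terminal]
18. n12.live = true  [terminal]
19. n13.live = false  [terminal]
20. n10.lab = true  [d₁.live == false]
21. n14.lab = true  [E.lab == true]
22. n15.wid = 23  [terminal]
23. n16.key = "pq"  [terminal]
24. n14.mk = -1  [f.wid - 24]
25. n14.off = true  [C.lab == true]
26. n14.wid = -6  [f.wid - 29]
27. n8.fin = -4  [C.mk - 3]
28. n8.env = -3  [C.wid + C.mk + 4]
29. n8.tag = 12  [C.wid + 18]
30. n8.lab = "ux"  ["ux"]
31. n17.wid = 9  [terminal]
32. n0.fin = 7  [(if E.lab then S₁.env else S₁.tag) - 5]
33. n0.env = 16  [S₁.tag + 4]
34. n0.tag = 27  [S₁.fin * -2 + 19]
35. n0.lab = "uxx"  [S₁.lab ++ "x"]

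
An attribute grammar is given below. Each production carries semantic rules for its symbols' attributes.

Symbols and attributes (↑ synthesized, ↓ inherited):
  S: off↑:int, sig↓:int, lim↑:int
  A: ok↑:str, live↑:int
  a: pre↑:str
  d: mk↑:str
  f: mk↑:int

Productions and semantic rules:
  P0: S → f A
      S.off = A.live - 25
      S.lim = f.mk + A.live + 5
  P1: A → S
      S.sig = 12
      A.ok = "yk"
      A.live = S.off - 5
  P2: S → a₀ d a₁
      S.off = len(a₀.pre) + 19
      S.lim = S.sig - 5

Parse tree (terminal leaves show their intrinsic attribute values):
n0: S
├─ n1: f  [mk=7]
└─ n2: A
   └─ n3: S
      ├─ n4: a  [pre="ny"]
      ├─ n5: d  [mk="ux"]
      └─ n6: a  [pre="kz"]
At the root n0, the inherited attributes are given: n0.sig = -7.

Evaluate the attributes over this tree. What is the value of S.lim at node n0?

28

1. n0.sig = -7  [given at root]
2. n1.mk = 7  [terminal]
3. n3.sig = 12  [12]
4. n4.pre = "ny"  [terminal]
5. n5.mk = "ux"  [terminal]
6. n6.pre = "kz"  [terminal]
7. n3.off = 21  [len(a₀.pre) + 19]
8. n3.lim = 7  [S.sig - 5]
9. n2.ok = "yk"  ["yk"]
10. n2.live = 16  [S.off - 5]
11. n0.off = -9  [A.live - 25]
12. n0.lim = 28  [f.mk + A.live + 5]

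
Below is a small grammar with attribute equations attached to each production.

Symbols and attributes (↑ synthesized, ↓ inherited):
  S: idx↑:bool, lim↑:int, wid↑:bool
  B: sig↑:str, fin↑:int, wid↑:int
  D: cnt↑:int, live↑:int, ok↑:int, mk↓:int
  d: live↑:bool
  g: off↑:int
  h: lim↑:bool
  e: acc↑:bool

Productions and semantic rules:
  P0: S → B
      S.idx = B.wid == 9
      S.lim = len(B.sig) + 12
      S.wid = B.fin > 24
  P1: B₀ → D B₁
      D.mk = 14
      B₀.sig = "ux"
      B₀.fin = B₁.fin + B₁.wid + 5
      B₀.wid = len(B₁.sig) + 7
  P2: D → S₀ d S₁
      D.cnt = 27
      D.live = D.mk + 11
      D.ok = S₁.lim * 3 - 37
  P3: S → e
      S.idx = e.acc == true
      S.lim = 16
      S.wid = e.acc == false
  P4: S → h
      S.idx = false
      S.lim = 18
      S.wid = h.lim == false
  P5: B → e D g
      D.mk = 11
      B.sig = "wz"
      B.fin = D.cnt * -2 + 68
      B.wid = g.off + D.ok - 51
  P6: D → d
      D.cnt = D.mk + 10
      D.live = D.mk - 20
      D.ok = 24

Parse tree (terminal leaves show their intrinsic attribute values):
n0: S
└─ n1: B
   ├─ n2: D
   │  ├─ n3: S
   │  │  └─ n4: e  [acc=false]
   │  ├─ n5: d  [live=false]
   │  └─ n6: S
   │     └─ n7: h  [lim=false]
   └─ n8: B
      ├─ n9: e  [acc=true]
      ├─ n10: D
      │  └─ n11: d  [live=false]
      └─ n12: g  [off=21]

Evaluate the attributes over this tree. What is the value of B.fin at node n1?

25

1. n2.mk = 14  [14]
2. n4.acc = false  [terminal]
3. n3.idx = false  [e.acc == true]
4. n3.lim = 16  [16]
5. n3.wid = true  [e.acc == false]
6. n5.live = false  [terminal]
7. n7.lim = false  [terminal]
8. n6.idx = false  [false]
9. n6.lim = 18  [18]
10. n6.wid = true  [h.lim == false]
11. n2.cnt = 27  [27]
12. n2.live = 25  [D.mk + 11]
13. n2.ok = 17  [S₁.lim * 3 - 37]
14. n9.acc = true  [terminal]
15. n10.mk = 11  [11]
16. n11.live = false  [terminal]
17. n10.cnt = 21  [D.mk + 10]
18. n10.live = -9  [D.mk - 20]
19. n10.ok = 24  [24]
20. n12.off = 21  [terminal]
21. n8.sig = "wz"  ["wz"]
22. n8.fin = 26  [D.cnt * -2 + 68]
23. n8.wid = -6  [g.off + D.ok - 51]
24. n1.sig = "ux"  ["ux"]
25. n1.fin = 25  [B₁.fin + B₁.wid + 5]
26. n1.wid = 9  [len(B₁.sig) + 7]
27. n0.idx = true  [B.wid == 9]
28. n0.lim = 14  [len(B.sig) + 12]
29. n0.wid = true  [B.fin > 24]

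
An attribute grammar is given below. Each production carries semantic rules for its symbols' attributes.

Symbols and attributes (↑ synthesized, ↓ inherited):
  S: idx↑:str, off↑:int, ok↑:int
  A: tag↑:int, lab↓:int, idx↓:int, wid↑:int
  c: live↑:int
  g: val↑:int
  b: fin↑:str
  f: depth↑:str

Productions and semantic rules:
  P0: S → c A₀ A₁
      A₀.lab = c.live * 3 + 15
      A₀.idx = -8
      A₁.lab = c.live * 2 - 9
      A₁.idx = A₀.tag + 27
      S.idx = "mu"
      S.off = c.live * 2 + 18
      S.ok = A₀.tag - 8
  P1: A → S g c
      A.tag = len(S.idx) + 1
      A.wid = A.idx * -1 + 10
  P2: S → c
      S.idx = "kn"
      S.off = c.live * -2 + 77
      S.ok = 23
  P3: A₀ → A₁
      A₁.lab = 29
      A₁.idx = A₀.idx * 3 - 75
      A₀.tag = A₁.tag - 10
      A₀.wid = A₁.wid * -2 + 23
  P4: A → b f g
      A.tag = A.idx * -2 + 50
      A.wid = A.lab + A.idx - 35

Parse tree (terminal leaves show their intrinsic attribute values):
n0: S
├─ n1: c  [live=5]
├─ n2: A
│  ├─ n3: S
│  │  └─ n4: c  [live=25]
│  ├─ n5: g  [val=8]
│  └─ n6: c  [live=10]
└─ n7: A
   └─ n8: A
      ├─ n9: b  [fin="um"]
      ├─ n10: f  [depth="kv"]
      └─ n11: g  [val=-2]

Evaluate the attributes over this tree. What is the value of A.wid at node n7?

1. n1.live = 5  [terminal]
2. n2.lab = 30  [c.live * 3 + 15]
3. n2.idx = -8  [-8]
4. n4.live = 25  [terminal]
5. n3.idx = "kn"  ["kn"]
6. n3.off = 27  [c.live * -2 + 77]
7. n3.ok = 23  [23]
8. n5.val = 8  [terminal]
9. n6.live = 10  [terminal]
10. n2.tag = 3  [len(S.idx) + 1]
11. n2.wid = 18  [A.idx * -1 + 10]
12. n7.lab = 1  [c.live * 2 - 9]
13. n7.idx = 30  [A₀.tag + 27]
14. n8.lab = 29  [29]
15. n8.idx = 15  [A₀.idx * 3 - 75]
16. n9.fin = "um"  [terminal]
17. n10.depth = "kv"  [terminal]
18. n11.val = -2  [terminal]
19. n8.tag = 20  [A.idx * -2 + 50]
20. n8.wid = 9  [A.lab + A.idx - 35]
21. n7.tag = 10  [A₁.tag - 10]
22. n7.wid = 5  [A₁.wid * -2 + 23]
23. n0.idx = "mu"  ["mu"]
24. n0.off = 28  [c.live * 2 + 18]
25. n0.ok = -5  [A₀.tag - 8]

5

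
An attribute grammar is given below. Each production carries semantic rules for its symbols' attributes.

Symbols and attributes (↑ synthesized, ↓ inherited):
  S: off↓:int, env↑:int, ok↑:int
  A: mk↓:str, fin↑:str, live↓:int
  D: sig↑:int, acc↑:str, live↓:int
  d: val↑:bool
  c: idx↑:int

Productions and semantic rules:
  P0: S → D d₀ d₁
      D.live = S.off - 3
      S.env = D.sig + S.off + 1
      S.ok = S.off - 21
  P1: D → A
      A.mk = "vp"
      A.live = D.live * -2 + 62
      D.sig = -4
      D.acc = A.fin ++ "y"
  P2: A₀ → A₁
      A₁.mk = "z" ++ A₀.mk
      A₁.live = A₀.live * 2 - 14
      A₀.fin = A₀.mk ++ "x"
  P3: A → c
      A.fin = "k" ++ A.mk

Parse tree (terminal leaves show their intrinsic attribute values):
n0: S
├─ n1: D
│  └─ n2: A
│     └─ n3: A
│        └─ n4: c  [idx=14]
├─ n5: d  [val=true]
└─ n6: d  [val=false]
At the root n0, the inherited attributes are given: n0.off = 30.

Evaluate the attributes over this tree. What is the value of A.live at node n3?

2

1. n0.off = 30  [given at root]
2. n1.live = 27  [S.off - 3]
3. n2.mk = "vp"  ["vp"]
4. n2.live = 8  [D.live * -2 + 62]
5. n3.mk = "zvp"  ["z" ++ A₀.mk]
6. n3.live = 2  [A₀.live * 2 - 14]
7. n4.idx = 14  [terminal]
8. n3.fin = "kzvp"  ["k" ++ A.mk]
9. n2.fin = "vpx"  [A₀.mk ++ "x"]
10. n1.sig = -4  [-4]
11. n1.acc = "vpxy"  [A.fin ++ "y"]
12. n5.val = true  [terminal]
13. n6.val = false  [terminal]
14. n0.env = 27  [D.sig + S.off + 1]
15. n0.ok = 9  [S.off - 21]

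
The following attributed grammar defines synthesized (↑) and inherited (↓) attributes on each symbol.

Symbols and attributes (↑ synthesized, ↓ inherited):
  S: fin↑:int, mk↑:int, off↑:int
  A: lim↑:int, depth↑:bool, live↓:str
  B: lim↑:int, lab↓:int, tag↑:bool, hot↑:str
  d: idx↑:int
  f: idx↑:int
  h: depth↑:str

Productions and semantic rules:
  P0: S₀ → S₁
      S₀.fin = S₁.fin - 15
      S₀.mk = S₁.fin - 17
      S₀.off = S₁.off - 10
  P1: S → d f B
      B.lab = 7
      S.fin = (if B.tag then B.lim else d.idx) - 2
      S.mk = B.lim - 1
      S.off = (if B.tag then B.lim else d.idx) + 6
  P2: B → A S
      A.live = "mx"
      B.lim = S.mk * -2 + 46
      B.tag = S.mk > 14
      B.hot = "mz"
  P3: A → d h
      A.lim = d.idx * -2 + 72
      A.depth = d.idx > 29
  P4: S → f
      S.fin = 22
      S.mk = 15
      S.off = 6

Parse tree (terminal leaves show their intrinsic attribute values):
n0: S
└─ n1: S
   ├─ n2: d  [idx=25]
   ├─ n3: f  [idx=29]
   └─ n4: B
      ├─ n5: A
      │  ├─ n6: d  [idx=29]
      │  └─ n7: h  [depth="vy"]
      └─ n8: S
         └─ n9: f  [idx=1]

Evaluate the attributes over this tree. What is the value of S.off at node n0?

1. n2.idx = 25  [terminal]
2. n3.idx = 29  [terminal]
3. n4.lab = 7  [7]
4. n5.live = "mx"  ["mx"]
5. n6.idx = 29  [terminal]
6. n7.depth = "vy"  [terminal]
7. n5.lim = 14  [d.idx * -2 + 72]
8. n5.depth = false  [d.idx > 29]
9. n9.idx = 1  [terminal]
10. n8.fin = 22  [22]
11. n8.mk = 15  [15]
12. n8.off = 6  [6]
13. n4.lim = 16  [S.mk * -2 + 46]
14. n4.tag = true  [S.mk > 14]
15. n4.hot = "mz"  ["mz"]
16. n1.fin = 14  [(if B.tag then B.lim else d.idx) - 2]
17. n1.mk = 15  [B.lim - 1]
18. n1.off = 22  [(if B.tag then B.lim else d.idx) + 6]
19. n0.fin = -1  [S₁.fin - 15]
20. n0.mk = -3  [S₁.fin - 17]
21. n0.off = 12  [S₁.off - 10]

12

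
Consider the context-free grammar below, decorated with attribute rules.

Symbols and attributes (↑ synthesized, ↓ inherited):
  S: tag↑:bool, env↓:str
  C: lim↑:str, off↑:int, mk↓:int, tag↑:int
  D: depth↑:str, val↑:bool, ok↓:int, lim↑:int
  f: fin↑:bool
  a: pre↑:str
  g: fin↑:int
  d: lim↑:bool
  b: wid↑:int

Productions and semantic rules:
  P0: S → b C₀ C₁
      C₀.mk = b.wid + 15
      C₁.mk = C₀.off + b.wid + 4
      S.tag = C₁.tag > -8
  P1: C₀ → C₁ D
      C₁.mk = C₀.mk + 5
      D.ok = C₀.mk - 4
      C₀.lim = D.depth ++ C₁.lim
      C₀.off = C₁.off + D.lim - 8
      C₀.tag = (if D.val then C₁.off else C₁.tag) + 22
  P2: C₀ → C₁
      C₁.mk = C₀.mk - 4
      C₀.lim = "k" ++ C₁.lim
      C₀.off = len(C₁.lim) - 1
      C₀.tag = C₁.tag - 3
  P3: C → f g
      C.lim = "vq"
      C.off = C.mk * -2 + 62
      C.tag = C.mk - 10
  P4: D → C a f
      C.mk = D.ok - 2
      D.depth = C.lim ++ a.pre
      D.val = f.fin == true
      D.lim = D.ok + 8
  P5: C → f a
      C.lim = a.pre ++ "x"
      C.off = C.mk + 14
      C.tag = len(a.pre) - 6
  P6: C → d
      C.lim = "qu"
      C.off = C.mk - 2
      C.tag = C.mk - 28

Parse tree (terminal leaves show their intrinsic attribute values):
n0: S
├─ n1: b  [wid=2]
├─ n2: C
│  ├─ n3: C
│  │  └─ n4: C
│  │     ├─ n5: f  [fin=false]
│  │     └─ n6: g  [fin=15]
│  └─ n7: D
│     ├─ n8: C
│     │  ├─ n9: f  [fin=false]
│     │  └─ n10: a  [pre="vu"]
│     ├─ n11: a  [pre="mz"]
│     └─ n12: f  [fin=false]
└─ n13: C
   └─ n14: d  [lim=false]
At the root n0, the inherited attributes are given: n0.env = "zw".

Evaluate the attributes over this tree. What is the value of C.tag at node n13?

-8

1. n0.env = "zw"  [given at root]
2. n1.wid = 2  [terminal]
3. n2.mk = 17  [b.wid + 15]
4. n3.mk = 22  [C₀.mk + 5]
5. n4.mk = 18  [C₀.mk - 4]
6. n5.fin = false  [terminal]
7. n6.fin = 15  [terminal]
8. n4.lim = "vq"  ["vq"]
9. n4.off = 26  [C.mk * -2 + 62]
10. n4.tag = 8  [C.mk - 10]
11. n3.lim = "kvq"  ["k" ++ C₁.lim]
12. n3.off = 1  [len(C₁.lim) - 1]
13. n3.tag = 5  [C₁.tag - 3]
14. n7.ok = 13  [C₀.mk - 4]
15. n8.mk = 11  [D.ok - 2]
16. n9.fin = false  [terminal]
17. n10.pre = "vu"  [terminal]
18. n8.lim = "vux"  [a.pre ++ "x"]
19. n8.off = 25  [C.mk + 14]
20. n8.tag = -4  [len(a.pre) - 6]
21. n11.pre = "mz"  [terminal]
22. n12.fin = false  [terminal]
23. n7.depth = "vuxmz"  [C.lim ++ a.pre]
24. n7.val = false  [f.fin == true]
25. n7.lim = 21  [D.ok + 8]
26. n2.lim = "vuxmzkvq"  [D.depth ++ C₁.lim]
27. n2.off = 14  [C₁.off + D.lim - 8]
28. n2.tag = 27  [(if D.val then C₁.off else C₁.tag) + 22]
29. n13.mk = 20  [C₀.off + b.wid + 4]
30. n14.lim = false  [terminal]
31. n13.lim = "qu"  ["qu"]
32. n13.off = 18  [C.mk - 2]
33. n13.tag = -8  [C.mk - 28]
34. n0.tag = false  [C₁.tag > -8]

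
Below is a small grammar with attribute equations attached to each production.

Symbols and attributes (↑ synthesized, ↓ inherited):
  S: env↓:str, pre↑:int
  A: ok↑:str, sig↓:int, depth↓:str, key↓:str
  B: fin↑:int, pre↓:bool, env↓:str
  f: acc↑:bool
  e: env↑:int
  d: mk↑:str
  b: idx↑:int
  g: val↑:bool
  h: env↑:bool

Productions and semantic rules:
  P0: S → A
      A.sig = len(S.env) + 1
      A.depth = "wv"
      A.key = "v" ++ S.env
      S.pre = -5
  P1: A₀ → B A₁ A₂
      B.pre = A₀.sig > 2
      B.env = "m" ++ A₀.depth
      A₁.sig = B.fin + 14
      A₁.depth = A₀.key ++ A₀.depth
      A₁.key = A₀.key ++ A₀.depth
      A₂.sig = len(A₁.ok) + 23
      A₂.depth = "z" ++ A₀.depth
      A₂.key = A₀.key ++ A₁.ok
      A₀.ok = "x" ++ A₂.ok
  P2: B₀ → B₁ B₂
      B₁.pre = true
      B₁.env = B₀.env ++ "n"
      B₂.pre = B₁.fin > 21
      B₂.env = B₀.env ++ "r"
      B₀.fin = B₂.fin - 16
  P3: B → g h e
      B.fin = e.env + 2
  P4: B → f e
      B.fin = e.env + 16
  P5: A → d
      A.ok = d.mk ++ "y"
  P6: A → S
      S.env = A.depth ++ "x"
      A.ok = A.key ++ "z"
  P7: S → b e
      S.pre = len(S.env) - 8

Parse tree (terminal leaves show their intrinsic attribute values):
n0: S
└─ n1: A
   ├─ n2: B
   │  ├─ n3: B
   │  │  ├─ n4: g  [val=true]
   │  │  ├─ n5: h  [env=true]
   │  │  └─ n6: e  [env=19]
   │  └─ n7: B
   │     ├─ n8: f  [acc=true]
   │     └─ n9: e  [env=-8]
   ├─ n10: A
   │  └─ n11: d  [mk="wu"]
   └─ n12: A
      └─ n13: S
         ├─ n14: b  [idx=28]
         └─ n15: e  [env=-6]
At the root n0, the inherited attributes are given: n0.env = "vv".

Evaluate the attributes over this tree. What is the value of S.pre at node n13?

1. n0.env = "vv"  [given at root]
2. n1.sig = 3  [len(S.env) + 1]
3. n1.depth = "wv"  ["wv"]
4. n1.key = "vvv"  ["v" ++ S.env]
5. n2.pre = true  [A₀.sig > 2]
6. n2.env = "mwv"  ["m" ++ A₀.depth]
7. n3.pre = true  [true]
8. n3.env = "mwvn"  [B₀.env ++ "n"]
9. n4.val = true  [terminal]
10. n5.env = true  [terminal]
11. n6.env = 19  [terminal]
12. n3.fin = 21  [e.env + 2]
13. n7.pre = false  [B₁.fin > 21]
14. n7.env = "mwvr"  [B₀.env ++ "r"]
15. n8.acc = true  [terminal]
16. n9.env = -8  [terminal]
17. n7.fin = 8  [e.env + 16]
18. n2.fin = -8  [B₂.fin - 16]
19. n10.sig = 6  [B.fin + 14]
20. n10.depth = "vvvwv"  [A₀.key ++ A₀.depth]
21. n10.key = "vvvwv"  [A₀.key ++ A₀.depth]
22. n11.mk = "wu"  [terminal]
23. n10.ok = "wuy"  [d.mk ++ "y"]
24. n12.sig = 26  [len(A₁.ok) + 23]
25. n12.depth = "zwv"  ["z" ++ A₀.depth]
26. n12.key = "vvvwuy"  [A₀.key ++ A₁.ok]
27. n13.env = "zwvx"  [A.depth ++ "x"]
28. n14.idx = 28  [terminal]
29. n15.env = -6  [terminal]
30. n13.pre = -4  [len(S.env) - 8]
31. n12.ok = "vvvwuyz"  [A.key ++ "z"]
32. n1.ok = "xvvvwuyz"  ["x" ++ A₂.ok]
33. n0.pre = -5  [-5]

-4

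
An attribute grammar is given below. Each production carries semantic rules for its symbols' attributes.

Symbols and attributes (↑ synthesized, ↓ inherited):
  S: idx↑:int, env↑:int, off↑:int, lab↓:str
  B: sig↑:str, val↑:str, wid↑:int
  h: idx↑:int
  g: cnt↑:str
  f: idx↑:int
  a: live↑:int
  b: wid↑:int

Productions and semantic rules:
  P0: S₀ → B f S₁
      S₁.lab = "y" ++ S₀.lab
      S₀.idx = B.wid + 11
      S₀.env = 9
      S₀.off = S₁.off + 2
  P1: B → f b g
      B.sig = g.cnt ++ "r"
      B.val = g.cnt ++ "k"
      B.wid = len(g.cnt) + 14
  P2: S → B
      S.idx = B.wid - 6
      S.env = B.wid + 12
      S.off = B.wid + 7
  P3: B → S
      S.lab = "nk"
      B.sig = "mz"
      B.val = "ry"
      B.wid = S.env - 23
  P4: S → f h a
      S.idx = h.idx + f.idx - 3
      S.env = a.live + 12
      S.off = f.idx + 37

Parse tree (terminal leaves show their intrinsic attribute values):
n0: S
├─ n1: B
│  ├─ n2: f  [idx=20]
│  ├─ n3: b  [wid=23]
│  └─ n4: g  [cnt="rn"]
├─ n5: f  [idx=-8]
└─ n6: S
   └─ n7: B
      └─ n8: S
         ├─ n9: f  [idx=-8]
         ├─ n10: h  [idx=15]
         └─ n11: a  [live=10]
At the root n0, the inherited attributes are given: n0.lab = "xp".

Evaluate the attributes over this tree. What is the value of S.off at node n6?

1. n0.lab = "xp"  [given at root]
2. n2.idx = 20  [terminal]
3. n3.wid = 23  [terminal]
4. n4.cnt = "rn"  [terminal]
5. n1.sig = "rnr"  [g.cnt ++ "r"]
6. n1.val = "rnk"  [g.cnt ++ "k"]
7. n1.wid = 16  [len(g.cnt) + 14]
8. n5.idx = -8  [terminal]
9. n6.lab = "yxp"  ["y" ++ S₀.lab]
10. n8.lab = "nk"  ["nk"]
11. n9.idx = -8  [terminal]
12. n10.idx = 15  [terminal]
13. n11.live = 10  [terminal]
14. n8.idx = 4  [h.idx + f.idx - 3]
15. n8.env = 22  [a.live + 12]
16. n8.off = 29  [f.idx + 37]
17. n7.sig = "mz"  ["mz"]
18. n7.val = "ry"  ["ry"]
19. n7.wid = -1  [S.env - 23]
20. n6.idx = -7  [B.wid - 6]
21. n6.env = 11  [B.wid + 12]
22. n6.off = 6  [B.wid + 7]
23. n0.idx = 27  [B.wid + 11]
24. n0.env = 9  [9]
25. n0.off = 8  [S₁.off + 2]

6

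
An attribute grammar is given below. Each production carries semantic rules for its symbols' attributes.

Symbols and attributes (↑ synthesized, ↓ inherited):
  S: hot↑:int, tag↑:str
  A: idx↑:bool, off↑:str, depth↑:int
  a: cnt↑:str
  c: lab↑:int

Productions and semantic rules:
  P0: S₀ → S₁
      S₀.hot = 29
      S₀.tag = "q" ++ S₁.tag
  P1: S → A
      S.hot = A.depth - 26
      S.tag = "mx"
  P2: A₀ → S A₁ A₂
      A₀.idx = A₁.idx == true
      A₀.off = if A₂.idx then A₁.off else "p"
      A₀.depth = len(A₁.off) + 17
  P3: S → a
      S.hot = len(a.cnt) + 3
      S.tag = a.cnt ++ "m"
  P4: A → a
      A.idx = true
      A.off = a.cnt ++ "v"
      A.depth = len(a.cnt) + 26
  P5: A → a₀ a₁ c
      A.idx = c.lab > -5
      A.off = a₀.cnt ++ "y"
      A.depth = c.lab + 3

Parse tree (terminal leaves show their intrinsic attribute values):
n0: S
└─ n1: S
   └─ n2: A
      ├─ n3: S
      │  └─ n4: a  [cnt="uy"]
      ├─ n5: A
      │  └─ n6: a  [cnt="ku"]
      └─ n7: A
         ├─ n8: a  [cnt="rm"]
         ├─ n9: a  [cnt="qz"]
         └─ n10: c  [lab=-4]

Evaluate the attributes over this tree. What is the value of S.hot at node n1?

1. n4.cnt = "uy"  [terminal]
2. n3.hot = 5  [len(a.cnt) + 3]
3. n3.tag = "uym"  [a.cnt ++ "m"]
4. n6.cnt = "ku"  [terminal]
5. n5.idx = true  [true]
6. n5.off = "kuv"  [a.cnt ++ "v"]
7. n5.depth = 28  [len(a.cnt) + 26]
8. n8.cnt = "rm"  [terminal]
9. n9.cnt = "qz"  [terminal]
10. n10.lab = -4  [terminal]
11. n7.idx = true  [c.lab > -5]
12. n7.off = "rmy"  [a₀.cnt ++ "y"]
13. n7.depth = -1  [c.lab + 3]
14. n2.idx = true  [A₁.idx == true]
15. n2.off = "kuv"  [if A₂.idx then A₁.off else "p"]
16. n2.depth = 20  [len(A₁.off) + 17]
17. n1.hot = -6  [A.depth - 26]
18. n1.tag = "mx"  ["mx"]
19. n0.hot = 29  [29]
20. n0.tag = "qmx"  ["q" ++ S₁.tag]

-6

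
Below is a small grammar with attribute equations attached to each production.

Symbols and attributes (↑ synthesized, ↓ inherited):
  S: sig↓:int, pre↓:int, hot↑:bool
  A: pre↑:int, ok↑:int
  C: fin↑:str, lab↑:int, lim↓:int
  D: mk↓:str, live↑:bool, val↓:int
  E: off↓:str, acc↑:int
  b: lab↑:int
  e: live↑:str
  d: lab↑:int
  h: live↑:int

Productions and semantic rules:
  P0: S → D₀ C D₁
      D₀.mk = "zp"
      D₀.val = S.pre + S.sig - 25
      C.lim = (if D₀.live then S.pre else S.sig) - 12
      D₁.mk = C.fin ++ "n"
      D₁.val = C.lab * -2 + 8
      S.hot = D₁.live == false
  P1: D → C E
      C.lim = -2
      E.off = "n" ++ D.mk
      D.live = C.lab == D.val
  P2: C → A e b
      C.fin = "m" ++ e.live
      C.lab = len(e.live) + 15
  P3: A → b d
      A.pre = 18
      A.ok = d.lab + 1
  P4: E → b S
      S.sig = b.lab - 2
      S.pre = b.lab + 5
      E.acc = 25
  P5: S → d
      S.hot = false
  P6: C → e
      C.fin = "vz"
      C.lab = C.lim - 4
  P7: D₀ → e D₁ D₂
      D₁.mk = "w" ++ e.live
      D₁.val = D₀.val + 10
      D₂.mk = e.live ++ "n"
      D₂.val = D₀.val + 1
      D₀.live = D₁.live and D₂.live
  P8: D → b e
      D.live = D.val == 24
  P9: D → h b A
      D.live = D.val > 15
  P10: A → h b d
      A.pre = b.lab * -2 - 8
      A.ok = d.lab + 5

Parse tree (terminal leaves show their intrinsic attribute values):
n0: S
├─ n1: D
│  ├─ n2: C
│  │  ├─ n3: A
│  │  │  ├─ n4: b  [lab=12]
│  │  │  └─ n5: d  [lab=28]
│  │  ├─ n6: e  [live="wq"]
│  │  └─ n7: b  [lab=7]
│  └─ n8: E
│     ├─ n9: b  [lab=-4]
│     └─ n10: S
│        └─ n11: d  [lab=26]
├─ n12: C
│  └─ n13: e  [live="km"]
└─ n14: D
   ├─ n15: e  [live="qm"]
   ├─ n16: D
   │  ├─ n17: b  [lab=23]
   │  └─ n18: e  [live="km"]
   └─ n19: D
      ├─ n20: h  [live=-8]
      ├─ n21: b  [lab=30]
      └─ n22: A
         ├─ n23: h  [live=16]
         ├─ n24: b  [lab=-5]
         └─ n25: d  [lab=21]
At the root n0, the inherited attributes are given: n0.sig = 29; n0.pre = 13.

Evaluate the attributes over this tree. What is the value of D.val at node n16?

1. n0.sig = 29  [given at root]
2. n0.pre = 13  [given at root]
3. n1.mk = "zp"  ["zp"]
4. n1.val = 17  [S.pre + S.sig - 25]
5. n2.lim = -2  [-2]
6. n4.lab = 12  [terminal]
7. n5.lab = 28  [terminal]
8. n3.pre = 18  [18]
9. n3.ok = 29  [d.lab + 1]
10. n6.live = "wq"  [terminal]
11. n7.lab = 7  [terminal]
12. n2.fin = "mwq"  ["m" ++ e.live]
13. n2.lab = 17  [len(e.live) + 15]
14. n8.off = "nzp"  ["n" ++ D.mk]
15. n9.lab = -4  [terminal]
16. n10.sig = -6  [b.lab - 2]
17. n10.pre = 1  [b.lab + 5]
18. n11.lab = 26  [terminal]
19. n10.hot = false  [false]
20. n8.acc = 25  [25]
21. n1.live = true  [C.lab == D.val]
22. n12.lim = 1  [(if D₀.live then S.pre else S.sig) - 12]
23. n13.live = "km"  [terminal]
24. n12.fin = "vz"  ["vz"]
25. n12.lab = -3  [C.lim - 4]
26. n14.mk = "vzn"  [C.fin ++ "n"]
27. n14.val = 14  [C.lab * -2 + 8]
28. n15.live = "qm"  [terminal]
29. n16.mk = "wqm"  ["w" ++ e.live]
30. n16.val = 24  [D₀.val + 10]
31. n17.lab = 23  [terminal]
32. n18.live = "km"  [terminal]
33. n16.live = true  [D.val == 24]
34. n19.mk = "qmn"  [e.live ++ "n"]
35. n19.val = 15  [D₀.val + 1]
36. n20.live = -8  [terminal]
37. n21.lab = 30  [terminal]
38. n23.live = 16  [terminal]
39. n24.lab = -5  [terminal]
40. n25.lab = 21  [terminal]
41. n22.pre = 2  [b.lab * -2 - 8]
42. n22.ok = 26  [d.lab + 5]
43. n19.live = false  [D.val > 15]
44. n14.live = false  [D₁.live and D₂.live]
45. n0.hot = true  [D₁.live == false]

24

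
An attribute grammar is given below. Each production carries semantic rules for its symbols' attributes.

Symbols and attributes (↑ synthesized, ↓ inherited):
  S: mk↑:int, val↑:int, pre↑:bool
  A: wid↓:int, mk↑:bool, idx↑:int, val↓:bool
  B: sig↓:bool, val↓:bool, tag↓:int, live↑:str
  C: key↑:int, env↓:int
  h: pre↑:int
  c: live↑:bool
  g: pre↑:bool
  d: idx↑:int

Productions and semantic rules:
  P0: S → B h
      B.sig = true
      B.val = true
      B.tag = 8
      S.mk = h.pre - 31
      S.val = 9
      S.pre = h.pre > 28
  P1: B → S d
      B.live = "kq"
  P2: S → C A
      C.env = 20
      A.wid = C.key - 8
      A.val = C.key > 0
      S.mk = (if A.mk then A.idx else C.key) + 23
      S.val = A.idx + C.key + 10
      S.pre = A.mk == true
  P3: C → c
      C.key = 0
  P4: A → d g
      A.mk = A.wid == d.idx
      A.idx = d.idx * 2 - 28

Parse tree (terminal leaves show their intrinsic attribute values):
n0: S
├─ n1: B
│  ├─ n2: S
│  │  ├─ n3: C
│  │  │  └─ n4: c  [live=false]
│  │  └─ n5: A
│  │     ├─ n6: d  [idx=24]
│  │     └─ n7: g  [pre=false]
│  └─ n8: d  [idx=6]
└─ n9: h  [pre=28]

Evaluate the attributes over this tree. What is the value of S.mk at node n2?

1. n1.sig = true  [true]
2. n1.val = true  [true]
3. n1.tag = 8  [8]
4. n3.env = 20  [20]
5. n4.live = false  [terminal]
6. n3.key = 0  [0]
7. n5.wid = -8  [C.key - 8]
8. n5.val = false  [C.key > 0]
9. n6.idx = 24  [terminal]
10. n7.pre = false  [terminal]
11. n5.mk = false  [A.wid == d.idx]
12. n5.idx = 20  [d.idx * 2 - 28]
13. n2.mk = 23  [(if A.mk then A.idx else C.key) + 23]
14. n2.val = 30  [A.idx + C.key + 10]
15. n2.pre = false  [A.mk == true]
16. n8.idx = 6  [terminal]
17. n1.live = "kq"  ["kq"]
18. n9.pre = 28  [terminal]
19. n0.mk = -3  [h.pre - 31]
20. n0.val = 9  [9]
21. n0.pre = false  [h.pre > 28]

23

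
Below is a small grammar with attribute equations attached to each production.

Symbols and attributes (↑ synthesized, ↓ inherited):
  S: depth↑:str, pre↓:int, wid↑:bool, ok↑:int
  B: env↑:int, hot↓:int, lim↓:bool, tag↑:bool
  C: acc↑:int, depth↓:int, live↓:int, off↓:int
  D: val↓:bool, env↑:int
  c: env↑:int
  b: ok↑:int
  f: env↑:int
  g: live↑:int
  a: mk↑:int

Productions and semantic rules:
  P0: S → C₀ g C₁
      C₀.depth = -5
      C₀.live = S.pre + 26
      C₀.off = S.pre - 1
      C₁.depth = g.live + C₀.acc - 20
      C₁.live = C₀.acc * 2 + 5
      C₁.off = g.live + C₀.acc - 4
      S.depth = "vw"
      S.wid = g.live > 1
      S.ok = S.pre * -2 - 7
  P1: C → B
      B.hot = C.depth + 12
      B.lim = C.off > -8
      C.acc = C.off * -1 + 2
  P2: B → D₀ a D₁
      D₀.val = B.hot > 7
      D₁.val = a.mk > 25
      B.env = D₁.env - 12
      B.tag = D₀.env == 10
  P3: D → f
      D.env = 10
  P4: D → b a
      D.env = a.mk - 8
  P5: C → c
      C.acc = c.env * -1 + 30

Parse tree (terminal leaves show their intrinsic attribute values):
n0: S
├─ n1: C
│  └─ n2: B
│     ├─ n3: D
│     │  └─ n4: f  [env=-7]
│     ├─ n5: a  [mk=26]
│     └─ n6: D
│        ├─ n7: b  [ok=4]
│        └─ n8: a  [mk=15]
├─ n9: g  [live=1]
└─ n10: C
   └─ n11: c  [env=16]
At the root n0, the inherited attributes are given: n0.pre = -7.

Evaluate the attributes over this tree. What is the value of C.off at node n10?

7

1. n0.pre = -7  [given at root]
2. n1.depth = -5  [-5]
3. n1.live = 19  [S.pre + 26]
4. n1.off = -8  [S.pre - 1]
5. n2.hot = 7  [C.depth + 12]
6. n2.lim = false  [C.off > -8]
7. n3.val = false  [B.hot > 7]
8. n4.env = -7  [terminal]
9. n3.env = 10  [10]
10. n5.mk = 26  [terminal]
11. n6.val = true  [a.mk > 25]
12. n7.ok = 4  [terminal]
13. n8.mk = 15  [terminal]
14. n6.env = 7  [a.mk - 8]
15. n2.env = -5  [D₁.env - 12]
16. n2.tag = true  [D₀.env == 10]
17. n1.acc = 10  [C.off * -1 + 2]
18. n9.live = 1  [terminal]
19. n10.depth = -9  [g.live + C₀.acc - 20]
20. n10.live = 25  [C₀.acc * 2 + 5]
21. n10.off = 7  [g.live + C₀.acc - 4]
22. n11.env = 16  [terminal]
23. n10.acc = 14  [c.env * -1 + 30]
24. n0.depth = "vw"  ["vw"]
25. n0.wid = false  [g.live > 1]
26. n0.ok = 7  [S.pre * -2 - 7]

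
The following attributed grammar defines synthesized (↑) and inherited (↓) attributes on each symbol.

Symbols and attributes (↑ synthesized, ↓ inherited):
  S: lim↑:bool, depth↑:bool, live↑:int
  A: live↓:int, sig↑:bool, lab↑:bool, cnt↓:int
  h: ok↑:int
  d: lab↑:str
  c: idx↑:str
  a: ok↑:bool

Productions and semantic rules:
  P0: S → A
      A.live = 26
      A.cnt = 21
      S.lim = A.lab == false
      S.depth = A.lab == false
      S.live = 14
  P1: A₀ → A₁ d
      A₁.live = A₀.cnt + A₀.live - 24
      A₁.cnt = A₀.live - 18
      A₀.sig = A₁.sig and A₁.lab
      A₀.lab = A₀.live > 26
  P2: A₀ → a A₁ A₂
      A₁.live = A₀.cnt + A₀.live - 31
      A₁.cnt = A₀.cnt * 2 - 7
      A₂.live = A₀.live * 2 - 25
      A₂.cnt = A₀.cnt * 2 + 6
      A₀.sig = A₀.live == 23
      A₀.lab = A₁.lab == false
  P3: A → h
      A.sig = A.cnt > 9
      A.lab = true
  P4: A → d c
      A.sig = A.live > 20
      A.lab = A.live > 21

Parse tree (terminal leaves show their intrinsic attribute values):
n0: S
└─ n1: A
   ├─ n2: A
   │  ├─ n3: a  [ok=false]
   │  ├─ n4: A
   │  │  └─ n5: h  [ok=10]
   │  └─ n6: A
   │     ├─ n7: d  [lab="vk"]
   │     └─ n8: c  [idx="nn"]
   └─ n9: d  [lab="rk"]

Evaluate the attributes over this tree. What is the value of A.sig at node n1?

1. n1.live = 26  [26]
2. n1.cnt = 21  [21]
3. n2.live = 23  [A₀.cnt + A₀.live - 24]
4. n2.cnt = 8  [A₀.live - 18]
5. n3.ok = false  [terminal]
6. n4.live = 0  [A₀.cnt + A₀.live - 31]
7. n4.cnt = 9  [A₀.cnt * 2 - 7]
8. n5.ok = 10  [terminal]
9. n4.sig = false  [A.cnt > 9]
10. n4.lab = true  [true]
11. n6.live = 21  [A₀.live * 2 - 25]
12. n6.cnt = 22  [A₀.cnt * 2 + 6]
13. n7.lab = "vk"  [terminal]
14. n8.idx = "nn"  [terminal]
15. n6.sig = true  [A.live > 20]
16. n6.lab = false  [A.live > 21]
17. n2.sig = true  [A₀.live == 23]
18. n2.lab = false  [A₁.lab == false]
19. n9.lab = "rk"  [terminal]
20. n1.sig = false  [A₁.sig and A₁.lab]
21. n1.lab = false  [A₀.live > 26]
22. n0.lim = true  [A.lab == false]
23. n0.depth = true  [A.lab == false]
24. n0.live = 14  [14]

false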